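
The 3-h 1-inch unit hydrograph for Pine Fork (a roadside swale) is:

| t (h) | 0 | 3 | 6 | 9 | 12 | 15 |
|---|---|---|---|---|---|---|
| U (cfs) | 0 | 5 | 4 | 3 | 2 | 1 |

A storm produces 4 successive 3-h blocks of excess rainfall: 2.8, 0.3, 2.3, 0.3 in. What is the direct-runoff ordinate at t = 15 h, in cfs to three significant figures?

Q ≈ 11.5 cfs

By discrete convolution, Q_j = Σ (P_i / 1 in) · U_{j−i}.
At t = 15 h (j=5): Q = (2.8/1)·1 + (0.3/1)·2 + (2.3/1)·3 + (0.3/1)·4 = 11.5 cfs.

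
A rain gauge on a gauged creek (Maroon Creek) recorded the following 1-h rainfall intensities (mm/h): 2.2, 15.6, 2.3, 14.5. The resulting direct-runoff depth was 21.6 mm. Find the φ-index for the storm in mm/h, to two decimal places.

φ ≈ 4.25 mm/h

Only the 2 blocks with intensity above φ contribute runoff: 15.6, 14.5 mm/h.
Σ(I−φ)·Δt = d  ⇒  (15.6+14.5 − 2φ)·1 = 21.6
φ = (30.10 − 21.6/1) / 2 = 4.25 mm/h.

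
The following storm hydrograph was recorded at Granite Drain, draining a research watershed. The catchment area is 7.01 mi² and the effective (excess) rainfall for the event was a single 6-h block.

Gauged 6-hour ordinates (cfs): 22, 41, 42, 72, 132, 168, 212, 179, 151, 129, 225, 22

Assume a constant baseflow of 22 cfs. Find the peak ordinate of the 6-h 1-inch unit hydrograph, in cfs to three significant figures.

U_p ≈ 135 cfs

Direct runoff: 0.0, 19.0, 20.0, 50.0, 110.0, 146.0, 190.0, 157.0, 129.0, 107.0, 203.0, 0.0 cfs; ΣQ_DR = 1131 cfs, peak = 203.0 cfs.
Runoff depth d = ΣQ_DR·Δt / A = 1131 × 21600 / (7.01 mi²) = 1.500 in.
The 1-inch UH is the DRH scaled by (1 in)/d, so U_p = 203.0 × 1/1.500 = 135 cfs.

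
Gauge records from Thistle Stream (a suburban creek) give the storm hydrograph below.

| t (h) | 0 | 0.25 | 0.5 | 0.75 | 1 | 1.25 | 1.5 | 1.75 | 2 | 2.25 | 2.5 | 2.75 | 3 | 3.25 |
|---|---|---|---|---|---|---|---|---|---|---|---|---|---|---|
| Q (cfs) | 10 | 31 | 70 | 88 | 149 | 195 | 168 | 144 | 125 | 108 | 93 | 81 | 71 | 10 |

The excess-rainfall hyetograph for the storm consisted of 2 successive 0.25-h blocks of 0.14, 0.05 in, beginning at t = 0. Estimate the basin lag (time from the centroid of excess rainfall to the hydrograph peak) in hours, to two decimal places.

Centroid of excess rainfall: t_c = Σ P_i·t̄_i / ΣP_i = 0.1908 h (block centres at 0.125, 0.375 h).
Hydrograph peak occurs at t = 1.25 h, so basin lag t_L = 1.25 − 0.1908 = 1.06 h.

t_L ≈ 1.06 h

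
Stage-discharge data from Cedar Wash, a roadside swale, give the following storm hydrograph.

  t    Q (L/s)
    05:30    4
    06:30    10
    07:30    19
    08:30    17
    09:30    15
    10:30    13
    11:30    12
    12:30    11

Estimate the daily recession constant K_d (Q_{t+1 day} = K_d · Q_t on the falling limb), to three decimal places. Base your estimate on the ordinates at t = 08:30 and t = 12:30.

K_d ≈ 0.073

Between t = 08:30 and t = 12:30 the flow falls from 17 to 11 L/s over 4×1 h = 4 h.
Per-interval ratio K = (11/17)^(1/4) = 0.8969; K_d = K^(24/1) = 0.073.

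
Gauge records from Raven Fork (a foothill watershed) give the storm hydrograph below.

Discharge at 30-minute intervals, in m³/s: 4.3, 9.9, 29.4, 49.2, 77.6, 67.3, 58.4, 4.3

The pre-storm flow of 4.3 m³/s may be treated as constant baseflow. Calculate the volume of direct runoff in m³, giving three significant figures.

Direct-runoff ordinates (Q − Q_b): 0.0, 5.6, 25.1, 44.9, 73.3, 63.0, 54.1, 0.0 m³/s.
ΣQ_DR = 266.0 m³/s.
With Δt = 0.5 h = 1800 s, V = ΣQ_DR · Δt = 266.0 × 1800 = 4.79 × 10^5 m³.

V ≈ 4.79 × 10^5 m³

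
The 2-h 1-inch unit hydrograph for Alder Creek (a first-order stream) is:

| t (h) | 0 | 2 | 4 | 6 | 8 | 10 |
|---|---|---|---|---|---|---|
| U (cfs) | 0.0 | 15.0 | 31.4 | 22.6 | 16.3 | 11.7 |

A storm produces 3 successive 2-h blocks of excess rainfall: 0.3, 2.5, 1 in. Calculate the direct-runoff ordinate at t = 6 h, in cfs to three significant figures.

Q ≈ 100 cfs

By discrete convolution, Q_j = Σ (P_i / 1 in) · U_{j−i}.
At t = 6 h (j=3): Q = (0.3/1)·22.6 + (2.5/1)·31.4 + (1/1)·15.0 = 100 cfs.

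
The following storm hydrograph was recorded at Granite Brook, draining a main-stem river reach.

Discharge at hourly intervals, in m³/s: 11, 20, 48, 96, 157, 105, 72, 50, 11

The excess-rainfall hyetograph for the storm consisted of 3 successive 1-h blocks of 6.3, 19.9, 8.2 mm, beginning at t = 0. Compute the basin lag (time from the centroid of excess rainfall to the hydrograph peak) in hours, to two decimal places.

Centroid of excess rainfall: t_c = Σ P_i·t̄_i / ΣP_i = 1.5552 h (block centres at 0.5, 1.5, 2.5 h).
Hydrograph peak occurs at t = 4 h, so basin lag t_L = 4 − 1.5552 = 2.44 h.

t_L ≈ 2.44 h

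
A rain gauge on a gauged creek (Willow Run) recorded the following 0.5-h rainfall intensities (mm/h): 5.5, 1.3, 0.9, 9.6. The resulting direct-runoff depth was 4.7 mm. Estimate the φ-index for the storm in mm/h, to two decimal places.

φ ≈ 2.85 mm/h

Only the 2 blocks with intensity above φ contribute runoff: 5.5, 9.6 mm/h.
Σ(I−φ)·Δt = d  ⇒  (5.5+9.6 − 2φ)·0.5 = 4.7
φ = (15.10 − 4.7/0.5) / 2 = 2.85 mm/h.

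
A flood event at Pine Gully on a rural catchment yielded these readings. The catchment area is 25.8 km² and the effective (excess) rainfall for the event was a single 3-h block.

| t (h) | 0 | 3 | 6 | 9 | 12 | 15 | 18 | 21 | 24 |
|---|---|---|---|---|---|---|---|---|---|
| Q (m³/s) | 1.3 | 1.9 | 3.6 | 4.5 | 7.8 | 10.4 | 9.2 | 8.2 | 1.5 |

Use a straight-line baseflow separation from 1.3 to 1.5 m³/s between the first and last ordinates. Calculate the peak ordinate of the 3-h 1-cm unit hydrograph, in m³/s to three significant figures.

Direct runoff: 0.00, 0.57, 2.25, 3.12, 6.40, 8.97, 7.75, 6.72, 0.00 m³/s; ΣQ_DR = 35.80 m³/s, peak = 8.97 m³/s.
Runoff depth d = ΣQ_DR·Δt / A = 35.80 × 10800 / (25.8 km²) = 14.99 mm.
The 1-cm UH is the DRH scaled by (10 mm)/d, so U_p = 8.97 × 10/14.99 = 5.99 m³/s.

U_p ≈ 5.99 m³/s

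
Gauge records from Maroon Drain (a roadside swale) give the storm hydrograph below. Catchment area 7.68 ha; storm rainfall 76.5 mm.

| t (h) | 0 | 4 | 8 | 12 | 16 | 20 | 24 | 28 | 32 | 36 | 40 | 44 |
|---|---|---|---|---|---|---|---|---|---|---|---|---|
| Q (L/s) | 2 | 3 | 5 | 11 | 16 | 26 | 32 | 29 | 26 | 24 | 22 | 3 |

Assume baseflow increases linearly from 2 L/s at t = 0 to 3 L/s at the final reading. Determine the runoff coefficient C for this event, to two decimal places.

C ≈ 0.41

ΣQ_DR = 169.0 L/s; V = ΣQ_DR·Δt = 2.434 × 10^6 L.
Runoff depth d = V / A = 31.69 mm.
C = d / P = 31.69 / 76.5 = 0.41.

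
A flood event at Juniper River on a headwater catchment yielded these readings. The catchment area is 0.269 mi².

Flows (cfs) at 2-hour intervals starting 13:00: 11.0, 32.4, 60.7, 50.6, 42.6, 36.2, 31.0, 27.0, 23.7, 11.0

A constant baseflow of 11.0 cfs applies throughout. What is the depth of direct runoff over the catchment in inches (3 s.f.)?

d ≈ 2.49 in

Direct runoff: 0.0, 21.4, 49.7, 39.6, 31.6, 25.2, 20.0, 16.0, 12.7, 0.0 cfs; ΣQ_DR = 216.2 cfs.
V = ΣQ_DR · Δt = 216.2 × 7200 s = 1.557 × 10^6 ft³.
Over A = 0.269 mi², depth = V / A = 2.49 in.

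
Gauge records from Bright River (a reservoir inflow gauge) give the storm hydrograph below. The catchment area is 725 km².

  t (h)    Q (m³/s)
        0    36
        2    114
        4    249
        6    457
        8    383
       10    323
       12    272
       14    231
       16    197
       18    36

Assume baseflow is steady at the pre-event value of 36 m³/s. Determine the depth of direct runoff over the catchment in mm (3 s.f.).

d ≈ 19.2 mm

Direct runoff: 0.0, 78.0, 213.0, 421.0, 347.0, 287.0, 236.0, 195.0, 161.0, 0.0 m³/s; ΣQ_DR = 1938 m³/s.
V = ΣQ_DR · Δt = 1938 × 7200 s = 1.395 × 10^7 m³.
Over A = 725 km², depth = V / A = 19.2 mm.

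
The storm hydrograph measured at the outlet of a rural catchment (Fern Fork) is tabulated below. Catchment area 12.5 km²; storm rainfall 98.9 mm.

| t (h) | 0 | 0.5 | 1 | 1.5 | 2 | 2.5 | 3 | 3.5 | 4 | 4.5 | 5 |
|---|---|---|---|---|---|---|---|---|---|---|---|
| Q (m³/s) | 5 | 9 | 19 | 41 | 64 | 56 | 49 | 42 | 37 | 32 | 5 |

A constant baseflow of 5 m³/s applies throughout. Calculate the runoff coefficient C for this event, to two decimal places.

C ≈ 0.44

ΣQ_DR = 304.0 m³/s; V = ΣQ_DR·Δt = 5.472 × 10^5 m³.
Runoff depth d = V / A = 43.78 mm.
C = d / P = 43.78 / 98.9 = 0.44.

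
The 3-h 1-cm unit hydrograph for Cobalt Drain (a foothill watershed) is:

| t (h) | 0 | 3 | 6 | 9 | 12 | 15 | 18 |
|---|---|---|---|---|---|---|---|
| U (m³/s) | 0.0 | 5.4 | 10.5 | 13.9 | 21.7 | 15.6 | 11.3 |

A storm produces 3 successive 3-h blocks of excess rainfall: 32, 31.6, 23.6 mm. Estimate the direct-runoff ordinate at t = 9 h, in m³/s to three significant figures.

By discrete convolution, Q_j = Σ (P_i / 10 mm) · U_{j−i}.
At t = 9 h (j=3): Q = (32/10)·13.9 + (31.6/10)·10.5 + (23.6/10)·5.4 = 90.4 m³/s.

Q ≈ 90.4 m³/s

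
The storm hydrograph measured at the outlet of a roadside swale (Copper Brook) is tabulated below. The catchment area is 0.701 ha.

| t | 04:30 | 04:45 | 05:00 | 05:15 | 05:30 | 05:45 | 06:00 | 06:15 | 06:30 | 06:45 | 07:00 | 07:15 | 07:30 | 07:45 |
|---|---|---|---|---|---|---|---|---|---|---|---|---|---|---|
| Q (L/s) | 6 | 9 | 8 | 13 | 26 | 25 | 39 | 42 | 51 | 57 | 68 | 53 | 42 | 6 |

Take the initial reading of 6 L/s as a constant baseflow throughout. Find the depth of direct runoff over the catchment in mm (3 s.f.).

Direct runoff: 0.0, 3.0, 2.0, 7.0, 20.0, 19.0, 33.0, 36.0, 45.0, 51.0, 62.0, 47.0, 36.0, 0.0 L/s; ΣQ_DR = 361.0 L/s.
V = ΣQ_DR · Δt = 361.0 × 900 s = 3.249 × 10^5 L.
Over A = 0.701 ha, depth = V / A = 46.3 mm.

d ≈ 46.3 mm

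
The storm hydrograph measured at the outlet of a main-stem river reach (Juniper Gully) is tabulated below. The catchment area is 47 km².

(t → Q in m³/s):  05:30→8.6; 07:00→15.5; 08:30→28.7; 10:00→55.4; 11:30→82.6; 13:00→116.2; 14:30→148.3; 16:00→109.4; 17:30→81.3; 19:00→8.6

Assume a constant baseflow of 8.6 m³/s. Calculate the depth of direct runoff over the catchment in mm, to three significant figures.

d ≈ 65.3 mm

Direct runoff: 0.0, 6.9, 20.1, 46.8, 74.0, 107.6, 139.7, 100.8, 72.7, 0.0 m³/s; ΣQ_DR = 568.6 m³/s.
V = ΣQ_DR · Δt = 568.6 × 5400 s = 3.070 × 10^6 m³.
Over A = 47 km², depth = V / A = 65.3 mm.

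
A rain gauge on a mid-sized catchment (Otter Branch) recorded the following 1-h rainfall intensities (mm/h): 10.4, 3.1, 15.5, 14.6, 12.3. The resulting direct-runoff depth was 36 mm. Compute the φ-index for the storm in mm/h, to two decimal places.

φ ≈ 4.20 mm/h

Only the 4 blocks with intensity above φ contribute runoff: 10.4, 15.5, 14.6, 12.3 mm/h.
Σ(I−φ)·Δt = d  ⇒  (10.4+15.5+14.6+12.3 − 4φ)·1 = 36
φ = (52.80 − 36/1) / 4 = 4.20 mm/h.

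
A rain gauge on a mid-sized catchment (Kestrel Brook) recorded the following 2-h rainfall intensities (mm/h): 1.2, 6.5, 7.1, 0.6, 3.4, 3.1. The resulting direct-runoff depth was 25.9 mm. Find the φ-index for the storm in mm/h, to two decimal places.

φ ≈ 1.79 mm/h

Only the 4 blocks with intensity above φ contribute runoff: 6.5, 7.1, 3.4, 3.1 mm/h.
Σ(I−φ)·Δt = d  ⇒  (6.5+7.1+3.4+3.1 − 4φ)·2 = 25.9
φ = (20.10 − 25.9/2) / 4 = 1.79 mm/h.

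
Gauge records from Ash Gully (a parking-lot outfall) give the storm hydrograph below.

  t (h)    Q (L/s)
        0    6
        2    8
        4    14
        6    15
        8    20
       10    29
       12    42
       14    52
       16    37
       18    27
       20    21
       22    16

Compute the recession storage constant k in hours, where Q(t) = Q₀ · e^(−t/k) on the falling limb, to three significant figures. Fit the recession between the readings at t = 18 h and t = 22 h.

k ≈ 7.64 h

On the falling limb, Q drops from 27 to 16 L/s between t = 18 h and t = 22 h (Δt = 4 h).
k = −Δt / ln(Q₂/Q₁) = −4 / ln(16/27) = 7.64 h.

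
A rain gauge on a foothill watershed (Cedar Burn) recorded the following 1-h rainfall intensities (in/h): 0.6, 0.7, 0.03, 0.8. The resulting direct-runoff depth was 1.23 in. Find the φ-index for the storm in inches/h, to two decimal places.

Only the 3 blocks with intensity above φ contribute runoff: 0.6, 0.7, 0.8 in/h.
Σ(I−φ)·Δt = d  ⇒  (0.6+0.7+0.8 − 3φ)·1 = 1.23
φ = (2.100 − 1.23/1) / 3 = 0.29 in/h.

φ ≈ 0.29 in/h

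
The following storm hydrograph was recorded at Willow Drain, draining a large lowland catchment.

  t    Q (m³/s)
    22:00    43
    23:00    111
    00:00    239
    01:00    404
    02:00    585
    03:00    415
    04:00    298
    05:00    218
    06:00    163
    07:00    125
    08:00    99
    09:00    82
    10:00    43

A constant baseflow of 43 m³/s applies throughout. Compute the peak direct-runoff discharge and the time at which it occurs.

Subtracting baseflow gives direct-runoff ordinates: 0.0, 68.0, 196.0, 361.0, 542.0, 372.0, 255.0, 175.0, 120.0, 82.0, 56.0, 39.0, 0.0 m³/s.
The maximum is 542.0 m³/s, occurring at the reading for t = 02:00.

Q_p = 542.0 m³/s at t = 02:00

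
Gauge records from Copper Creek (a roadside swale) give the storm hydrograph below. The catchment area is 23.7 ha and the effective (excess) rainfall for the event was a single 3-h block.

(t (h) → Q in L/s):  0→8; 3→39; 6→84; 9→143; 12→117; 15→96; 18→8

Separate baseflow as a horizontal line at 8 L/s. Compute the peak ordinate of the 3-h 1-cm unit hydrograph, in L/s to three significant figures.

Direct runoff: 0.0, 31.0, 76.0, 135.0, 109.0, 88.0, 0.0 L/s; ΣQ_DR = 439.0 L/s, peak = 135.0 L/s.
Runoff depth d = ΣQ_DR·Δt / A = 439.0 × 10800 / (23.7 ha) = 20.01 mm.
The 1-cm UH is the DRH scaled by (10 mm)/d, so U_p = 135.0 × 10/20.01 = 67.5 L/s.

U_p ≈ 67.5 L/s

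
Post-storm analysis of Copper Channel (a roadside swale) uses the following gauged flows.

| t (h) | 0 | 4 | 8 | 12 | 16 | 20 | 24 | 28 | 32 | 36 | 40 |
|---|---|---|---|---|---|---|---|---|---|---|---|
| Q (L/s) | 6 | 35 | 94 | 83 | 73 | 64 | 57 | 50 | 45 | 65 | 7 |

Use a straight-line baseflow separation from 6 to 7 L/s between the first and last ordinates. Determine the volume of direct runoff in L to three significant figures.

V ≈ 7.31 × 10^6 L

Direct-runoff ordinates (Q − Q_b): 0.00, 28.90, 87.80, 76.70, 66.60, 57.50, 50.40, 43.30, 38.20, 58.10, 0.00 L/s.
ΣQ_DR = 507.5 L/s.
With Δt = 4 h = 14400 s, V = ΣQ_DR · Δt = 507.5 × 14400 = 7.31 × 10^6 L.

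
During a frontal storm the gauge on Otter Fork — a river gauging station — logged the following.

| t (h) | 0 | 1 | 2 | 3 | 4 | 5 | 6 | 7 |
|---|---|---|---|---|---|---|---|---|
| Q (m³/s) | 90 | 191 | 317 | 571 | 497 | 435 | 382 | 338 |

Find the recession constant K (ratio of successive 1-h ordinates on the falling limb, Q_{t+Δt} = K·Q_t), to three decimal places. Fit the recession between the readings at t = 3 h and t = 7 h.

K ≈ 0.877

Using the recession-limb readings at t = 3 h and t = 7 h: Q falls from 571 to 338 m³/s over 4 intervals.
K = (Q₂/Q₁)^(1/4) = (338/571)^(1/4) = 0.877.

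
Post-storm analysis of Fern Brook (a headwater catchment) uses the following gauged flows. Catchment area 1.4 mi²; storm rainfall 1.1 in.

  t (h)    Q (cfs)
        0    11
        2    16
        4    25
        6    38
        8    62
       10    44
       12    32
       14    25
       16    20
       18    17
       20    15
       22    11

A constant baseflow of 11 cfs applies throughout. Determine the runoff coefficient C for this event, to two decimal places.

C ≈ 0.37

ΣQ_DR = 184.0 cfs; V = ΣQ_DR·Δt = 1.325 × 10^6 ft³.
Runoff depth d = V / A = 0.4073 in.
C = d / P = 0.4073 / 1.1 = 0.37.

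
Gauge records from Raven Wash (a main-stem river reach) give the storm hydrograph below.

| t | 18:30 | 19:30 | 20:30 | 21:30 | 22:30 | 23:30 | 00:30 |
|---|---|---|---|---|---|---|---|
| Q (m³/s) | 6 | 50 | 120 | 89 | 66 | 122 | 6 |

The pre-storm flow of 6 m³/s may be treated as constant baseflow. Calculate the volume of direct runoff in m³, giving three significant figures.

Direct-runoff ordinates (Q − Q_b): 0.0, 44.0, 114.0, 83.0, 60.0, 116.0, 0.0 m³/s.
ΣQ_DR = 417.0 m³/s.
With Δt = 1 h = 3600 s, V = ΣQ_DR · Δt = 417.0 × 3600 = 1.50 × 10^6 m³.

V ≈ 1.50 × 10^6 m³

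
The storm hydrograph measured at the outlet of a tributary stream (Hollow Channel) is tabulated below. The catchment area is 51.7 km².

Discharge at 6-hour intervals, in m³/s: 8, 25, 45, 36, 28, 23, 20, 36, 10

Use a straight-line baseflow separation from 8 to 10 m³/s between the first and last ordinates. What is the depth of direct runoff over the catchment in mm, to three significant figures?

Direct runoff: 0.00, 16.75, 36.50, 27.25, 19.00, 13.75, 10.50, 26.25, 0.00 m³/s; ΣQ_DR = 150.0 m³/s.
V = ΣQ_DR · Δt = 150.0 × 21600 s = 3.240 × 10^6 m³.
Over A = 51.7 km², depth = V / A = 62.7 mm.

d ≈ 62.7 mm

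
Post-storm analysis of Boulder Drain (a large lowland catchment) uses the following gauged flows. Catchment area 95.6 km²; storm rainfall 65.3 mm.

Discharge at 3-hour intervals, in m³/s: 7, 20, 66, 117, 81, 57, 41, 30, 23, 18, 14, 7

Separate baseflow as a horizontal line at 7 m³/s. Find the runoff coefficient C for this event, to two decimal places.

C ≈ 0.69

ΣQ_DR = 397.0 m³/s; V = ΣQ_DR·Δt = 4.288 × 10^6 m³.
Runoff depth d = V / A = 44.85 mm.
C = d / P = 44.85 / 65.3 = 0.69.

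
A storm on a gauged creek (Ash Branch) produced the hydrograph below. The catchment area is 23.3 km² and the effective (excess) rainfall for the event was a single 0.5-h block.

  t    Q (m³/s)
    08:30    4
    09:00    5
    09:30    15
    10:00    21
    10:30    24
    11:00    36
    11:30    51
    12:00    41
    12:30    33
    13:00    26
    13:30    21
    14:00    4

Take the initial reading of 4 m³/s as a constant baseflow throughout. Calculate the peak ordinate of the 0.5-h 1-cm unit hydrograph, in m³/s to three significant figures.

Direct runoff: 0.0, 1.0, 11.0, 17.0, 20.0, 32.0, 47.0, 37.0, 29.0, 22.0, 17.0, 0.0 m³/s; ΣQ_DR = 233.0 m³/s, peak = 47.0 m³/s.
Runoff depth d = ΣQ_DR·Δt / A = 233.0 × 1800 / (23.3 km²) = 18.00 mm.
The 1-cm UH is the DRH scaled by (10 mm)/d, so U_p = 47.0 × 10/18.00 = 26.1 m³/s.

U_p ≈ 26.1 m³/s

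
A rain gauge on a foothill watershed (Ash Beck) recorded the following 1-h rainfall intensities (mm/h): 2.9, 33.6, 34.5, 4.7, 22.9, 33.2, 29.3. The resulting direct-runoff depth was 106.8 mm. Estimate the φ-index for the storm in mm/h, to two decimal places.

Only the 5 blocks with intensity above φ contribute runoff: 33.6, 34.5, 22.9, 33.2, 29.3 mm/h.
Σ(I−φ)·Δt = d  ⇒  (33.6+34.5+22.9+33.2+29.3 − 5φ)·1 = 106.8
φ = (153.5 − 106.8/1) / 5 = 9.34 mm/h.

φ ≈ 9.34 mm/h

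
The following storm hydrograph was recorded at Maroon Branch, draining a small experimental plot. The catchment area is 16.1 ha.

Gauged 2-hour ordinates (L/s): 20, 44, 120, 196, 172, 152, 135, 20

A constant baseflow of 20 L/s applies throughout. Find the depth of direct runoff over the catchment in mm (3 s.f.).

d ≈ 31.3 mm

Direct runoff: 0.0, 24.0, 100.0, 176.0, 152.0, 132.0, 115.0, 0.0 L/s; ΣQ_DR = 699.0 L/s.
V = ΣQ_DR · Δt = 699.0 × 7200 s = 5.033 × 10^6 L.
Over A = 16.1 ha, depth = V / A = 31.3 mm.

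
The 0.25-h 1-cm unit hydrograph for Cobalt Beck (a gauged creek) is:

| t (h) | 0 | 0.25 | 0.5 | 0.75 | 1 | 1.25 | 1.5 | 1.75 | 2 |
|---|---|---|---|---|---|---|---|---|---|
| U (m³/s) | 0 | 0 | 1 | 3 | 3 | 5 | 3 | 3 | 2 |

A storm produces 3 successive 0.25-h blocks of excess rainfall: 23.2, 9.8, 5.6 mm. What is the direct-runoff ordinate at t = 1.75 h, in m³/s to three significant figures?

Q ≈ 12.7 m³/s

By discrete convolution, Q_j = Σ (P_i / 10 mm) · U_{j−i}.
At t = 1.75 h (j=7): Q = (23.2/10)·3 + (9.8/10)·3 + (5.6/10)·5 = 12.7 m³/s.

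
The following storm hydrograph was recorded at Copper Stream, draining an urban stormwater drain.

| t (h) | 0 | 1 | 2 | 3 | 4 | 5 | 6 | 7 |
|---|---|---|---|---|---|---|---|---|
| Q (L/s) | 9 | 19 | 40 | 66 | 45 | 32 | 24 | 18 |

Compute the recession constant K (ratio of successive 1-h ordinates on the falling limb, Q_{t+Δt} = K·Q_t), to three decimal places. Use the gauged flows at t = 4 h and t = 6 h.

Using the recession-limb readings at t = 4 h and t = 6 h: Q falls from 45 to 24 L/s over 2 intervals.
K = (Q₂/Q₁)^(1/2) = (24/45)^(1/2) = 0.730.

K ≈ 0.730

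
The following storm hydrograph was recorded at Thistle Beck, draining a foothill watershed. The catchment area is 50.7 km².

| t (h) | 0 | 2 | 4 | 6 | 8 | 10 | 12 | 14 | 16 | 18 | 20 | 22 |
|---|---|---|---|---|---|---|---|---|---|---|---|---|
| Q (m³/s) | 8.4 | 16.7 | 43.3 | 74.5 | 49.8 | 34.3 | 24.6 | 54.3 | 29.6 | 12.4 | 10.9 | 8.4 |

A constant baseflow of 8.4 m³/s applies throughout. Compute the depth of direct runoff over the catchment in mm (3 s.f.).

Direct runoff: 0.0, 8.3, 34.9, 66.1, 41.4, 25.9, 16.2, 45.9, 21.2, 4.0, 2.5, 0.0 m³/s; ΣQ_DR = 266.4 m³/s.
V = ΣQ_DR · Δt = 266.4 × 7200 s = 1.918 × 10^6 m³.
Over A = 50.7 km², depth = V / A = 37.8 mm.

d ≈ 37.8 mm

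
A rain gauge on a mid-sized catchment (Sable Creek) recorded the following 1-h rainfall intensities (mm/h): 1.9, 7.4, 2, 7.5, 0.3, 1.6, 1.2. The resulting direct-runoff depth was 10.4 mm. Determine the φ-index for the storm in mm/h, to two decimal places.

φ ≈ 2.25 mm/h

Only the 2 blocks with intensity above φ contribute runoff: 7.4, 7.5 mm/h.
Σ(I−φ)·Δt = d  ⇒  (7.4+7.5 − 2φ)·1 = 10.4
φ = (14.90 − 10.4/1) / 2 = 2.25 mm/h.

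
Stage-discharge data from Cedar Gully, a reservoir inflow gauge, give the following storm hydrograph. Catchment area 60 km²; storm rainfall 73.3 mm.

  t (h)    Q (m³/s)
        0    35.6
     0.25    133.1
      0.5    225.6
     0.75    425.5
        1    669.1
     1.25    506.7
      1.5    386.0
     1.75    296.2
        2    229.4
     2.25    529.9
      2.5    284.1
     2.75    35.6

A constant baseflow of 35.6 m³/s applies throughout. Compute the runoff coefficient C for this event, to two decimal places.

ΣQ_DR = 3330 m³/s; V = ΣQ_DR·Δt = 2.997 × 10^6 m³.
Runoff depth d = V / A = 49.94 mm.
C = d / P = 49.94 / 73.3 = 0.68.

C ≈ 0.68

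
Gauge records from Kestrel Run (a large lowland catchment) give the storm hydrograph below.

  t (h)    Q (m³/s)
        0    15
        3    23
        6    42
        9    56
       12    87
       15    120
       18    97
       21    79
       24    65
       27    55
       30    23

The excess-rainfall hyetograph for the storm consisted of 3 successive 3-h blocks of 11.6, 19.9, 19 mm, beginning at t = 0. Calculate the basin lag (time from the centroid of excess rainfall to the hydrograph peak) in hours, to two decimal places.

t_L ≈ 10.06 h

Centroid of excess rainfall: t_c = Σ P_i·t̄_i / ΣP_i = 4.9396 h (block centres at 1.5, 4.5, 7.5 h).
Hydrograph peak occurs at t = 15 h, so basin lag t_L = 15 − 4.9396 = 10.06 h.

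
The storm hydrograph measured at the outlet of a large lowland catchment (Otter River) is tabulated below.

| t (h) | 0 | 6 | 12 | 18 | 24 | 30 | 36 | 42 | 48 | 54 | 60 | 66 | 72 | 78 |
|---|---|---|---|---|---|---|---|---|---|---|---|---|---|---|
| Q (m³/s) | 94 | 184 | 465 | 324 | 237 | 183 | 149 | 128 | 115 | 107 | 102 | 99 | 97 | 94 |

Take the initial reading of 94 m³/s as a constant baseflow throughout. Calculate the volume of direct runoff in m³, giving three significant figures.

Direct-runoff ordinates (Q − Q_b): 0.0, 90.0, 371.0, 230.0, 143.0, 89.0, 55.0, 34.0, 21.0, 13.0, 8.0, 5.0, 3.0, 0.0 m³/s.
ΣQ_DR = 1062 m³/s.
With Δt = 6 h = 21600 s, V = ΣQ_DR · Δt = 1062 × 21600 = 2.29 × 10^7 m³.

V ≈ 2.29 × 10^7 m³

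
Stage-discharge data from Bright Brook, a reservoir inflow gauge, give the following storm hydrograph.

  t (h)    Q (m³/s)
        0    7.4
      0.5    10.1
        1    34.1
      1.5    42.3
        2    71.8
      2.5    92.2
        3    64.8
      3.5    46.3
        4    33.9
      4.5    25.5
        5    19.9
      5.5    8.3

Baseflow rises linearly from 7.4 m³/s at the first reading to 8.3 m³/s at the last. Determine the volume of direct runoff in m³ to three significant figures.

V ≈ 6.52 × 10^5 m³

Direct-runoff ordinates (Q − Q_b): 0.00, 2.62, 26.54, 34.65, 64.07, 84.39, 56.91, 38.33, 25.85, 17.36, 11.68, 0.00 m³/s.
ΣQ_DR = 362.4 m³/s.
With Δt = 0.5 h = 1800 s, V = ΣQ_DR · Δt = 362.4 × 1800 = 6.52 × 10^5 m³.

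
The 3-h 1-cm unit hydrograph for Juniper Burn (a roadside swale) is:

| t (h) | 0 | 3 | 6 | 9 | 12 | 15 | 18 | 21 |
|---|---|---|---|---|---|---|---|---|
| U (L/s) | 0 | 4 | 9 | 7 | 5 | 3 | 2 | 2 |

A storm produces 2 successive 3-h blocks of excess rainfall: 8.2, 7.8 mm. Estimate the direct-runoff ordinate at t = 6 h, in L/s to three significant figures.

By discrete convolution, Q_j = Σ (P_i / 10 mm) · U_{j−i}.
At t = 6 h (j=2): Q = (8.2/10)·9 + (7.8/10)·4 = 10.5 L/s.

Q ≈ 10.5 L/s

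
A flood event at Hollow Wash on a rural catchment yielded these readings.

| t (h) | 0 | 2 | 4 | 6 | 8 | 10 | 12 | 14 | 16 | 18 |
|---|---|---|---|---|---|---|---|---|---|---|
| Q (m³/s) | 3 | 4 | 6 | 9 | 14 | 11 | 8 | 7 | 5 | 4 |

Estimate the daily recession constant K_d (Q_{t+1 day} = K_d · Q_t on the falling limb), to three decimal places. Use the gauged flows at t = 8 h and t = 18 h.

Between t = 8 h and t = 18 h the flow falls from 14 to 4 m³/s over 5×2 h = 10 h.
Per-interval ratio K = (4/14)^(1/5) = 0.7784; K_d = K^(24/2) = 0.049.

K_d ≈ 0.049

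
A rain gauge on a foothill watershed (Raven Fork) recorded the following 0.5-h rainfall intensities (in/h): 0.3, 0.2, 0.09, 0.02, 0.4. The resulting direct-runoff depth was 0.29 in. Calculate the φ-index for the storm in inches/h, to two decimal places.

φ ≈ 0.11 in/h

Only the 3 blocks with intensity above φ contribute runoff: 0.3, 0.2, 0.4 in/h.
Σ(I−φ)·Δt = d  ⇒  (0.3+0.2+0.4 − 3φ)·0.5 = 0.29
φ = (0.9000 − 0.29/0.5) / 3 = 0.11 in/h.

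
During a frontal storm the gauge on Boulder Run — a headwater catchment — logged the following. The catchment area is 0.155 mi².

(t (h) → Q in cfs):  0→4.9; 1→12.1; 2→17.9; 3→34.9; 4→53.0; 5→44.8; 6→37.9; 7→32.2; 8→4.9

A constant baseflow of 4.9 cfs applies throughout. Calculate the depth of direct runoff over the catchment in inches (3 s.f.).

d ≈ 1.98 in

Direct runoff: 0.0, 7.2, 13.0, 30.0, 48.1, 39.9, 33.0, 27.3, 0.0 cfs; ΣQ_DR = 198.5 cfs.
V = ΣQ_DR · Δt = 198.5 × 3600 s = 7.146 × 10^5 ft³.
Over A = 0.155 mi², depth = V / A = 1.98 in.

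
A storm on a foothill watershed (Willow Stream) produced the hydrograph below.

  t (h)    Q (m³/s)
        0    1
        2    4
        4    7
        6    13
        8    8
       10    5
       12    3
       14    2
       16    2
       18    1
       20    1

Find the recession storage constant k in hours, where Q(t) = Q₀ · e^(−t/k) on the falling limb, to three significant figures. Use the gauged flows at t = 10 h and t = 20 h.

k ≈ 6.21 h

On the falling limb, Q drops from 5 to 1 m³/s between t = 10 h and t = 20 h (Δt = 10 h).
k = −Δt / ln(Q₂/Q₁) = −10 / ln(1/5) = 6.21 h.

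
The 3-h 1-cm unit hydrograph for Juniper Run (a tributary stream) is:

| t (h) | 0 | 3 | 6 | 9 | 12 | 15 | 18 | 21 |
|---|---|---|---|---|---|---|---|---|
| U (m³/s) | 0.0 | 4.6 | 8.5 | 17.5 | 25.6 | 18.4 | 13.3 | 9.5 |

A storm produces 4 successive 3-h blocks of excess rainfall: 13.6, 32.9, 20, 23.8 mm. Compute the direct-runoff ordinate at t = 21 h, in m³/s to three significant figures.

By discrete convolution, Q_j = Σ (P_i / 10 mm) · U_{j−i}.
At t = 21 h (j=7): Q = (13.6/10)·9.5 + (32.9/10)·13.3 + (20/10)·18.4 + (23.8/10)·25.6 = 154 m³/s.

Q ≈ 154 m³/s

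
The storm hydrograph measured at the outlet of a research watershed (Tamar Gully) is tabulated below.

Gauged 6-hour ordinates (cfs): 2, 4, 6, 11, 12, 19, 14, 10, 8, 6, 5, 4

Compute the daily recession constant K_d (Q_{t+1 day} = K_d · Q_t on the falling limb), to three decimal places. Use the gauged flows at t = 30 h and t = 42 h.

K_d ≈ 0.277

Between t = 30 h and t = 42 h the flow falls from 19 to 10 cfs over 2×6 h = 12 h.
Per-interval ratio K = (10/19)^(1/2) = 0.7255; K_d = K^(24/6) = 0.277.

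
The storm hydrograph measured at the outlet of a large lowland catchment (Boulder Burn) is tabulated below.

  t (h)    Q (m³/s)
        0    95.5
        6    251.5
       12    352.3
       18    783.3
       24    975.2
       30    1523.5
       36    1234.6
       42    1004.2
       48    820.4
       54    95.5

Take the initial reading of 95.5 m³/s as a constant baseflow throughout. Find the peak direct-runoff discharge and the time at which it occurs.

Subtracting baseflow gives direct-runoff ordinates: 0.0, 156.0, 256.8, 687.8, 879.7, 1428.0, 1139.1, 908.7, 724.9, 0.0 m³/s.
The maximum is 1428.0 m³/s, occurring at the reading for t = 30 h.

Q_p = 1428.0 m³/s at t = 30 h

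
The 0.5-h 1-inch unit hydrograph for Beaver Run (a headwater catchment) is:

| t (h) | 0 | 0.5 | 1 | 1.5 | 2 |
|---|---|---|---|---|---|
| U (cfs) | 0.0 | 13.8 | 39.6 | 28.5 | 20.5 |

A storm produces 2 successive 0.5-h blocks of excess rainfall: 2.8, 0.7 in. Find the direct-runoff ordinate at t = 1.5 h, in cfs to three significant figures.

By discrete convolution, Q_j = Σ (P_i / 1 in) · U_{j−i}.
At t = 1.5 h (j=3): Q = (2.8/1)·28.5 + (0.7/1)·39.6 = 108 cfs.

Q ≈ 108 cfs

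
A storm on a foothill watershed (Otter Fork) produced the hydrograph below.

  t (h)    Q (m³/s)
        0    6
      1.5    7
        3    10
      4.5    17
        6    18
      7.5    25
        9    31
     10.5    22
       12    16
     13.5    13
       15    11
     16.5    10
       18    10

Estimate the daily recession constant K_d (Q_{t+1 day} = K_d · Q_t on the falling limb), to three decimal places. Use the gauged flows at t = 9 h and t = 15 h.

K_d ≈ 0.016

Between t = 9 h and t = 15 h the flow falls from 31 to 11 m³/s over 4×1.5 h = 6 h.
Per-interval ratio K = (11/31)^(1/4) = 0.7718; K_d = K^(24/1.5) = 0.016.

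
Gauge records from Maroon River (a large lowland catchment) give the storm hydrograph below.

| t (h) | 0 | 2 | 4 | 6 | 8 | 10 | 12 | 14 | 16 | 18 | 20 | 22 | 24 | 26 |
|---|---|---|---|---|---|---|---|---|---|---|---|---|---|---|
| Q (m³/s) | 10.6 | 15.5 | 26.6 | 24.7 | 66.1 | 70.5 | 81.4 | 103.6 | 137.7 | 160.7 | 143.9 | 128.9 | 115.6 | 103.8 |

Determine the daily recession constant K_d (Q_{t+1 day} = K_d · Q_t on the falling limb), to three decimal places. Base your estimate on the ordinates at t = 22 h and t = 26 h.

Between t = 22 h and t = 26 h the flow falls from 128.9 to 103.8 m³/s over 2×2 h = 4 h.
Per-interval ratio K = (103.8/128.9)^(1/2) = 0.8974; K_d = K^(24/2) = 0.273.

K_d ≈ 0.273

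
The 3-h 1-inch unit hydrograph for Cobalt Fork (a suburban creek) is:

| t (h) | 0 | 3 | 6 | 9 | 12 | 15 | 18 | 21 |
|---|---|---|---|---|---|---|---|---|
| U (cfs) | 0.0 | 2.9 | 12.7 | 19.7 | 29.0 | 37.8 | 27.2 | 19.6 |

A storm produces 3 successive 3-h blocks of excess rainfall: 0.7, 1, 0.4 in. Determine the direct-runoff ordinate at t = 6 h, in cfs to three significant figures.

By discrete convolution, Q_j = Σ (P_i / 1 in) · U_{j−i}.
At t = 6 h (j=2): Q = (0.7/1)·12.7 + (1/1)·2.9 + (0.4/1)·0.0 = 11.8 cfs.

Q ≈ 11.8 cfs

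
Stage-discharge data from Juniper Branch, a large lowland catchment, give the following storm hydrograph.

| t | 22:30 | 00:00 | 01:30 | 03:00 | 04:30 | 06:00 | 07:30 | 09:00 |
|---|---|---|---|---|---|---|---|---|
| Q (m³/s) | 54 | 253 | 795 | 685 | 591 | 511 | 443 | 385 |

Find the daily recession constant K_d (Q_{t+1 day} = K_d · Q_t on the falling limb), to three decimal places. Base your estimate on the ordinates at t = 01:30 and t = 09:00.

Between t = 01:30 and t = 09:00 the flow falls from 795 to 385 m³/s over 5×1.5 h = 7.5 h.
Per-interval ratio K = (385/795)^(1/5) = 0.8650; K_d = K^(24/1.5) = 0.098.

K_d ≈ 0.098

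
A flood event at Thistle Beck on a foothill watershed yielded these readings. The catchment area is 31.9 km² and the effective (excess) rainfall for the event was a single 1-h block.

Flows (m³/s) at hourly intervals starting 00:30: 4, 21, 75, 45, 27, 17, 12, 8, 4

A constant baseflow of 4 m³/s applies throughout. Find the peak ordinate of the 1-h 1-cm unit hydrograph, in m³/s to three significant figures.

Direct runoff: 0.0, 17.0, 71.0, 41.0, 23.0, 13.0, 8.0, 4.0, 0.0 m³/s; ΣQ_DR = 177.0 m³/s, peak = 71.0 m³/s.
Runoff depth d = ΣQ_DR·Δt / A = 177.0 × 3600 / (31.9 km²) = 19.97 mm.
The 1-cm UH is the DRH scaled by (10 mm)/d, so U_p = 71.0 × 10/19.97 = 35.5 m³/s.

U_p ≈ 35.5 m³/s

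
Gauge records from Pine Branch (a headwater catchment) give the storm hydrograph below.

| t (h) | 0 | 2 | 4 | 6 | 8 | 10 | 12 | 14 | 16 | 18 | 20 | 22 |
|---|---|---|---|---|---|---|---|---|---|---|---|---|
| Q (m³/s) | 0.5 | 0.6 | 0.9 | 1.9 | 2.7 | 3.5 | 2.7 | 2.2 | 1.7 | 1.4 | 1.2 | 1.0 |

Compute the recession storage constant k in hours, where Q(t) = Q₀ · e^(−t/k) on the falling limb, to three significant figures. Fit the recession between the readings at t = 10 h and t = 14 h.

k ≈ 8.62 h

On the falling limb, Q drops from 3.5 to 2.2 m³/s between t = 10 h and t = 14 h (Δt = 4 h).
k = −Δt / ln(Q₂/Q₁) = −4 / ln(2.2/3.5) = 8.62 h.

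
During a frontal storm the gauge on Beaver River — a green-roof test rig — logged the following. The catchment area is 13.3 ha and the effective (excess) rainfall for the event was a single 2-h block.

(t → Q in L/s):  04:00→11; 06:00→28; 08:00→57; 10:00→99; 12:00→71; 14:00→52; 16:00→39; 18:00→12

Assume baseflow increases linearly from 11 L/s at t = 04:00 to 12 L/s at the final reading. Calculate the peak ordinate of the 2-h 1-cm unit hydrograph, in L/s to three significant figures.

Direct runoff: 0.00, 16.86, 45.71, 87.57, 59.43, 40.29, 27.14, 0.00 L/s; ΣQ_DR = 277.0 L/s, peak = 87.57 L/s.
Runoff depth d = ΣQ_DR·Δt / A = 277.0 × 7200 / (13.3 ha) = 15.00 mm.
The 1-cm UH is the DRH scaled by (10 mm)/d, so U_p = 87.57 × 10/15.00 = 58.4 L/s.

U_p ≈ 58.4 L/s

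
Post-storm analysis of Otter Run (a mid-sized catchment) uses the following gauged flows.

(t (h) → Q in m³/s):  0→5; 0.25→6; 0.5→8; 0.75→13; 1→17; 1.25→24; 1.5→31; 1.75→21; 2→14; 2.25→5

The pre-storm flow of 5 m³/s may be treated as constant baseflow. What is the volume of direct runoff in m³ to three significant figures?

Direct-runoff ordinates (Q − Q_b): 0.0, 1.0, 3.0, 8.0, 12.0, 19.0, 26.0, 16.0, 9.0, 0.0 m³/s.
ΣQ_DR = 94.00 m³/s.
With Δt = 0.25 h = 900 s, V = ΣQ_DR · Δt = 94.00 × 900 = 84600 m³.

V ≈ 84600 m³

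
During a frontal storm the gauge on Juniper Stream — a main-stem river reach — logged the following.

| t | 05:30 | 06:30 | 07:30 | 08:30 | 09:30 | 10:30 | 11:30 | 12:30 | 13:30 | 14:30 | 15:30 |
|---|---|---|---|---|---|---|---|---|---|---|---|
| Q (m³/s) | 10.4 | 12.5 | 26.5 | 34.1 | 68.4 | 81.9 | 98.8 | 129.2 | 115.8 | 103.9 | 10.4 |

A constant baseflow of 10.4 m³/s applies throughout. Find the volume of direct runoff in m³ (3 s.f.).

Direct-runoff ordinates (Q − Q_b): 0.0, 2.1, 16.1, 23.7, 58.0, 71.5, 88.4, 118.8, 105.4, 93.5, 0.0 m³/s.
ΣQ_DR = 577.5 m³/s.
With Δt = 1 h = 3600 s, V = ΣQ_DR · Δt = 577.5 × 3600 = 2.08 × 10^6 m³.

V ≈ 2.08 × 10^6 m³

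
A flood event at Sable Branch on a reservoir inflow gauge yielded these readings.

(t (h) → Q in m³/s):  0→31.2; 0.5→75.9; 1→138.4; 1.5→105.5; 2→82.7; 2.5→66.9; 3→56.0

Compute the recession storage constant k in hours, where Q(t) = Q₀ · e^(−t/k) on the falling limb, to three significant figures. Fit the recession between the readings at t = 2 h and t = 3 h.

On the falling limb, Q drops from 82.7 to 56.0 m³/s between t = 2 h and t = 3 h (Δt = 1 h).
k = −Δt / ln(Q₂/Q₁) = −1 / ln(56.0/82.7) = 2.56 h.

k ≈ 2.56 h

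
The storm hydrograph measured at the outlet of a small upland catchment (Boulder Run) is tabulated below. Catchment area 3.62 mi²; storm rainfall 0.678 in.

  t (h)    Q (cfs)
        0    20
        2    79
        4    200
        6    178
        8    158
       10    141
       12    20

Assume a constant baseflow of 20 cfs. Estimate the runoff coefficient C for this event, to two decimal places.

C ≈ 0.83

ΣQ_DR = 656.0 cfs; V = ΣQ_DR·Δt = 4.723 × 10^6 ft³.
Runoff depth d = V / A = 0.5616 in.
C = d / P = 0.5616 / 0.678 = 0.83.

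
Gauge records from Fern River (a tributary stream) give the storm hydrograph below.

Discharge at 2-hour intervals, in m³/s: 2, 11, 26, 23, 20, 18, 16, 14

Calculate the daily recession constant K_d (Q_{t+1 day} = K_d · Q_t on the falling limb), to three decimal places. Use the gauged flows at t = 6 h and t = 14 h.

Between t = 6 h and t = 14 h the flow falls from 23 to 14 m³/s over 4×2 h = 8 h.
Per-interval ratio K = (14/23)^(1/4) = 0.8833; K_d = K^(24/2) = 0.226.

K_d ≈ 0.226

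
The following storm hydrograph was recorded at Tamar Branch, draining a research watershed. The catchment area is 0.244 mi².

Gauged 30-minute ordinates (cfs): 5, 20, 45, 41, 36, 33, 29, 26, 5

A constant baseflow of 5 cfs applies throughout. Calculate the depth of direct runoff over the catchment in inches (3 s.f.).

d ≈ 0.619 in

Direct runoff: 0.0, 15.0, 40.0, 36.0, 31.0, 28.0, 24.0, 21.0, 0.0 cfs; ΣQ_DR = 195.0 cfs.
V = ΣQ_DR · Δt = 195.0 × 1800 s = 3.510 × 10^5 ft³.
Over A = 0.244 mi², depth = V / A = 0.619 in.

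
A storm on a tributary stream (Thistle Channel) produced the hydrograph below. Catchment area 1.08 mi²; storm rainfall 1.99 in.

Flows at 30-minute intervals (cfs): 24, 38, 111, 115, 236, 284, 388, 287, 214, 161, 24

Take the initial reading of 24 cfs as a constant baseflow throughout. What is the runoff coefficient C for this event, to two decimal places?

ΣQ_DR = 1618 cfs; V = ΣQ_DR·Δt = 2.912 × 10^6 ft³.
Runoff depth d = V / A = 1.161 in.
C = d / P = 1.161 / 1.99 = 0.58.

C ≈ 0.58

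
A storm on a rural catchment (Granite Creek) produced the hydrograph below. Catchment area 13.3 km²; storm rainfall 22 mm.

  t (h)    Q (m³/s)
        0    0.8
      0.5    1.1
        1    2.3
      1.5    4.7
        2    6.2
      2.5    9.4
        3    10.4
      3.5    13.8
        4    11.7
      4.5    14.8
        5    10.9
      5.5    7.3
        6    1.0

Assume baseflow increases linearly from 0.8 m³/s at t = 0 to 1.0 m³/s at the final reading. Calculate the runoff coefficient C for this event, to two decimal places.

ΣQ_DR = 82.70 m³/s; V = ΣQ_DR·Δt = 1.489 × 10^5 m³.
Runoff depth d = V / A = 11.19 mm.
C = d / P = 11.19 / 22 = 0.51.

C ≈ 0.51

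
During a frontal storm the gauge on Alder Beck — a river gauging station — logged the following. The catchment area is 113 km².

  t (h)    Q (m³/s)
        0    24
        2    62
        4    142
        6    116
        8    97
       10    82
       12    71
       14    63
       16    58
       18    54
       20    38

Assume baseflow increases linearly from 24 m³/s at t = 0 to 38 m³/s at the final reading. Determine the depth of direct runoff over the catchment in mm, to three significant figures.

Direct runoff: 0.00, 36.60, 115.20, 87.80, 67.40, 51.00, 38.60, 29.20, 22.80, 17.40, 0.00 m³/s; ΣQ_DR = 466.0 m³/s.
V = ΣQ_DR · Δt = 466.0 × 7200 s = 3.355 × 10^6 m³.
Over A = 113 km², depth = V / A = 29.7 mm.

d ≈ 29.7 mm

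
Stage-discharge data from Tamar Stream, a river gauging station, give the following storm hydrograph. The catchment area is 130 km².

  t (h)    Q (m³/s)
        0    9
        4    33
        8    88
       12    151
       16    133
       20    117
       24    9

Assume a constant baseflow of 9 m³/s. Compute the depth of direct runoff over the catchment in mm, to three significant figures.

Direct runoff: 0.0, 24.0, 79.0, 142.0, 124.0, 108.0, 0.0 m³/s; ΣQ_DR = 477.0 m³/s.
V = ΣQ_DR · Δt = 477.0 × 14400 s = 6.869 × 10^6 m³.
Over A = 130 km², depth = V / A = 52.8 mm.

d ≈ 52.8 mm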